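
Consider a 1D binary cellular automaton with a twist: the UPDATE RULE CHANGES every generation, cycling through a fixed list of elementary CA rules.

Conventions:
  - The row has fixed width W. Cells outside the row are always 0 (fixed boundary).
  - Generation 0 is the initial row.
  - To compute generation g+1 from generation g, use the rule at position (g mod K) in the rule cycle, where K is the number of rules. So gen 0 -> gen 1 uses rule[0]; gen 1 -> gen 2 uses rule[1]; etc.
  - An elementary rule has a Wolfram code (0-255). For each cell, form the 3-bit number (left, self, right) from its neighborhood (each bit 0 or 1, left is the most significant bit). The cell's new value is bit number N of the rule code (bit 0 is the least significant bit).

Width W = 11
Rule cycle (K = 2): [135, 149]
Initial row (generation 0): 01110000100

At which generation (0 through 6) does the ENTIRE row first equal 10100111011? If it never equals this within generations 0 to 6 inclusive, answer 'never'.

Answer: never

Derivation:
Gen 0: 01110000100
Gen 1 (rule 135): 10100111101
Gen 2 (rule 149): 10110011001
Gen 3 (rule 135): 10000100011
Gen 4 (rule 149): 11110111000
Gen 5 (rule 135): 01100010011
Gen 6 (rule 149): 00011011000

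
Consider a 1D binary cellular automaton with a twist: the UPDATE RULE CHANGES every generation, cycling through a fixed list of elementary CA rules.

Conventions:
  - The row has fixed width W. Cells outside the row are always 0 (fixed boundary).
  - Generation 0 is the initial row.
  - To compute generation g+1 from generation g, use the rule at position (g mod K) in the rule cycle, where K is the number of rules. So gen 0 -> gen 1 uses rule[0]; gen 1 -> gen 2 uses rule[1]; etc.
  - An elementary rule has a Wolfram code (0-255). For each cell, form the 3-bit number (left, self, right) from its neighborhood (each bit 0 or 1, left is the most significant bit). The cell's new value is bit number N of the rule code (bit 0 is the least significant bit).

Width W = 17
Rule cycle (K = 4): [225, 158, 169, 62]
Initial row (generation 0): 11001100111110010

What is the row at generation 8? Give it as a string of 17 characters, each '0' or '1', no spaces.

Answer: 11101101100000111

Derivation:
Gen 0: 11001100111110010
Gen 1 (rule 225): 01000100011110000
Gen 2 (rule 158): 11101110111101000
Gen 3 (rule 169): 11011101111010011
Gen 4 (rule 62): 10110011000111110
Gen 5 (rule 225): 01010001010011110
Gen 6 (rule 158): 11011011011111101
Gen 7 (rule 169): 10110110111111010
Gen 8 (rule 62): 11101101100000111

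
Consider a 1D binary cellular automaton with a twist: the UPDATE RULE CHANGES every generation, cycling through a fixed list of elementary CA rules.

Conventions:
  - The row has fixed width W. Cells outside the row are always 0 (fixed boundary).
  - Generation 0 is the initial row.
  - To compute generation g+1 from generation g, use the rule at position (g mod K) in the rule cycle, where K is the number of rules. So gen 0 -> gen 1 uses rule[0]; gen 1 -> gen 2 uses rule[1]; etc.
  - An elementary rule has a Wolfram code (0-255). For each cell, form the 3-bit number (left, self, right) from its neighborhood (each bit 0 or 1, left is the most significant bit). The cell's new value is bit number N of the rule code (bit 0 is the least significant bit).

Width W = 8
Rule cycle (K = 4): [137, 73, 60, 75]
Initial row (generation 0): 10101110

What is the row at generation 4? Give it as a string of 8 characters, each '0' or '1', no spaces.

Gen 0: 10101110
Gen 1 (rule 137): 00001100
Gen 2 (rule 73): 11101101
Gen 3 (rule 60): 10011011
Gen 4 (rule 75): 00111011

Answer: 00111011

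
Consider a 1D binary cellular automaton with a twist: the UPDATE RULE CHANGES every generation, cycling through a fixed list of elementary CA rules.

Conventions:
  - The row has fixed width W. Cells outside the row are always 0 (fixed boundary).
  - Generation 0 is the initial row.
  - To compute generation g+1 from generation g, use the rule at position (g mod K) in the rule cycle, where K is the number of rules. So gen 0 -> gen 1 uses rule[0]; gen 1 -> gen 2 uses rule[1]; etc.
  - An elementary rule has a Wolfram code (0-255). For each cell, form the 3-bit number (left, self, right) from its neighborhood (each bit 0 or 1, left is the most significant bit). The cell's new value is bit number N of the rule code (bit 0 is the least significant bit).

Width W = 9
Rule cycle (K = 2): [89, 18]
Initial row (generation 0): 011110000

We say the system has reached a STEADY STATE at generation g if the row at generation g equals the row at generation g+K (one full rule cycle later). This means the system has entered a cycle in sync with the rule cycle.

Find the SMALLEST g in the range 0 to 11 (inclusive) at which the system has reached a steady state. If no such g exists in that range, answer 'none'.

Answer: 3

Derivation:
Gen 0: 011110000
Gen 1 (rule 89): 010011111
Gen 2 (rule 18): 101100000
Gen 3 (rule 89): 001111111
Gen 4 (rule 18): 010000000
Gen 5 (rule 89): 001111111
Gen 6 (rule 18): 010000000
Gen 7 (rule 89): 001111111
Gen 8 (rule 18): 010000000
Gen 9 (rule 89): 001111111
Gen 10 (rule 18): 010000000
Gen 11 (rule 89): 001111111
Gen 12 (rule 18): 010000000
Gen 13 (rule 89): 001111111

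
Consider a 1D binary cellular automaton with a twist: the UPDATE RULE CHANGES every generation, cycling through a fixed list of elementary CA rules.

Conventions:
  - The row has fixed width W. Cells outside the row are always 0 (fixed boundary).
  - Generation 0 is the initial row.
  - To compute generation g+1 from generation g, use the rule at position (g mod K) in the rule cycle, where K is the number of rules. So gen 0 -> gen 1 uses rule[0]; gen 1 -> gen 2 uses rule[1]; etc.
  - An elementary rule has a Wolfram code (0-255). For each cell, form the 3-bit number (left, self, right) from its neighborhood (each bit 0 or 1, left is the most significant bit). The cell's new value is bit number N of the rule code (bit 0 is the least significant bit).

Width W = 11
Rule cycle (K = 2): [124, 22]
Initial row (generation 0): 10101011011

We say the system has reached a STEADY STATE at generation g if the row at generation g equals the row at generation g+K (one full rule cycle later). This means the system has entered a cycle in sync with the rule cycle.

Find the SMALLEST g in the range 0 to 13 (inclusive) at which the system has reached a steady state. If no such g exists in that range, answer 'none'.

Gen 0: 10101011011
Gen 1 (rule 124): 11111111111
Gen 2 (rule 22): 00000000000
Gen 3 (rule 124): 00000000000
Gen 4 (rule 22): 00000000000
Gen 5 (rule 124): 00000000000
Gen 6 (rule 22): 00000000000
Gen 7 (rule 124): 00000000000
Gen 8 (rule 22): 00000000000
Gen 9 (rule 124): 00000000000
Gen 10 (rule 22): 00000000000
Gen 11 (rule 124): 00000000000
Gen 12 (rule 22): 00000000000
Gen 13 (rule 124): 00000000000
Gen 14 (rule 22): 00000000000
Gen 15 (rule 124): 00000000000

Answer: 2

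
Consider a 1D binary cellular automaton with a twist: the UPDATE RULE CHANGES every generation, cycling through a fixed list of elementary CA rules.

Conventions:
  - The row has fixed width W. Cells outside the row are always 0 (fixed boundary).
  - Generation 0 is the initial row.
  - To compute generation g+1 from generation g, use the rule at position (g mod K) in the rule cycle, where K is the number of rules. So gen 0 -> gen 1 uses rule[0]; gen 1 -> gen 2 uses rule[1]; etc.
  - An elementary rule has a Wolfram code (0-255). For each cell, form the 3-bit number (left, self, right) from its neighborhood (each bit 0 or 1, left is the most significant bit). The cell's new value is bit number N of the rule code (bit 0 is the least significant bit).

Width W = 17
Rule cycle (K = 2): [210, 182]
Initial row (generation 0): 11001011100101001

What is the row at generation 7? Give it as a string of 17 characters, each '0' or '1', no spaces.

Answer: 00000101100100110

Derivation:
Gen 0: 11001011100101001
Gen 1 (rule 210): 01110001111000110
Gen 2 (rule 182): 10101010110101001
Gen 3 (rule 210): 00000000010000110
Gen 4 (rule 182): 00000000111001001
Gen 5 (rule 210): 00000001011110110
Gen 6 (rule 182): 00000011101101001
Gen 7 (rule 210): 00000101100100110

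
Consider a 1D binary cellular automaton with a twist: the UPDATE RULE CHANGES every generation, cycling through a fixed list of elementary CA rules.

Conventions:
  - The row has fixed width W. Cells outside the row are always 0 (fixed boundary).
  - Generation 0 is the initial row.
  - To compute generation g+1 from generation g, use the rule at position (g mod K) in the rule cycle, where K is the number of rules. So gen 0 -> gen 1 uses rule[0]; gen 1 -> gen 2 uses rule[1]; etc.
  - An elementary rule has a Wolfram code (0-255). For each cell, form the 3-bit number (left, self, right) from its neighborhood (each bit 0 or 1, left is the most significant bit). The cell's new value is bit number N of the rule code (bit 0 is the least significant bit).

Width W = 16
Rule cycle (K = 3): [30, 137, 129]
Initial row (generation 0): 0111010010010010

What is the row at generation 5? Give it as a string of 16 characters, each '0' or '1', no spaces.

Answer: 1111010011111000

Derivation:
Gen 0: 0111010010010010
Gen 1 (rule 30): 1100011111111111
Gen 2 (rule 137): 1001011111111110
Gen 3 (rule 129): 0000001111111100
Gen 4 (rule 30): 0000011000000010
Gen 5 (rule 137): 1111010011111000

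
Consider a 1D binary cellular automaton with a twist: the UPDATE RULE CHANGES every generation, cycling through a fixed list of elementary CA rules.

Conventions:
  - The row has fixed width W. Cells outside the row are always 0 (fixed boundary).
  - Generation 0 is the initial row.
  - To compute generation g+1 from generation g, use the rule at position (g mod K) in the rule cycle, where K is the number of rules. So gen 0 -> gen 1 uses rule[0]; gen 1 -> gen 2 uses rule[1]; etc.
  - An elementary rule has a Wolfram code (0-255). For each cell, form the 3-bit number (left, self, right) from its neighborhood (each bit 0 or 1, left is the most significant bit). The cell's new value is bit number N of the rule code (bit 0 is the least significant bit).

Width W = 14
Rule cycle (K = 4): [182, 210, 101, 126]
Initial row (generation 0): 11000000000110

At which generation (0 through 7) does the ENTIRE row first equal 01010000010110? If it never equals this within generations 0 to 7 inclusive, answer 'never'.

Answer: 2

Derivation:
Gen 0: 11000000000110
Gen 1 (rule 182): 00100000001001
Gen 2 (rule 210): 01010000010110
Gen 3 (rule 101): 01110111011010
Gen 4 (rule 126): 11011101111111
Gen 5 (rule 182): 00101010111110
Gen 6 (rule 210): 01000000011111
Gen 7 (rule 101): 01011111000001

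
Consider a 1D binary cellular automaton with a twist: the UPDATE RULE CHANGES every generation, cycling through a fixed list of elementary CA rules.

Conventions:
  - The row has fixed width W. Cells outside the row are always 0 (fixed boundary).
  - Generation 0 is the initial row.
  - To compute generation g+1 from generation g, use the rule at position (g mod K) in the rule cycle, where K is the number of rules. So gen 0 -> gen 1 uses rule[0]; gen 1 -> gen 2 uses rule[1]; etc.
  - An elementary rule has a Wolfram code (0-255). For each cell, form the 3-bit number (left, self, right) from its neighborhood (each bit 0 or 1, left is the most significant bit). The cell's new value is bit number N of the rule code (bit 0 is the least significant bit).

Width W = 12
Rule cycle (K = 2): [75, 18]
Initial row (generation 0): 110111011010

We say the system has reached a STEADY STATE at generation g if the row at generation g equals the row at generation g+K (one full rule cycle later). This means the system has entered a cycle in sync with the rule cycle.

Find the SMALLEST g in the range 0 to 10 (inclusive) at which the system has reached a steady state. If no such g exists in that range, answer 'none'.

Gen 0: 110111011010
Gen 1 (rule 75): 110101011000
Gen 2 (rule 18): 000000000100
Gen 3 (rule 75): 111111111001
Gen 4 (rule 18): 000000000110
Gen 5 (rule 75): 111111111110
Gen 6 (rule 18): 000000000001
Gen 7 (rule 75): 111111111110
Gen 8 (rule 18): 000000000001
Gen 9 (rule 75): 111111111110
Gen 10 (rule 18): 000000000001
Gen 11 (rule 75): 111111111110
Gen 12 (rule 18): 000000000001

Answer: 5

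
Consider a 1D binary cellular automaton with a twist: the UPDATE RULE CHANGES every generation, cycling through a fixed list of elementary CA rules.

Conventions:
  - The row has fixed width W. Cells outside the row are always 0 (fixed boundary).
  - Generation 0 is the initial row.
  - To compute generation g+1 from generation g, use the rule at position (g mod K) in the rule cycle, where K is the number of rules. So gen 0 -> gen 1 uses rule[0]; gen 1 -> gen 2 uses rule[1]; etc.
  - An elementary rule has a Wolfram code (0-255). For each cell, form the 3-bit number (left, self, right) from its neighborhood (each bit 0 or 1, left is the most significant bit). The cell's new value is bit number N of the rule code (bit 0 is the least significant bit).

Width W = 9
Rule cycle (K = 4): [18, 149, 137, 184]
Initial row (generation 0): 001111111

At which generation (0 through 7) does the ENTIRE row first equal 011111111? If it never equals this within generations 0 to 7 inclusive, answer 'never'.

Gen 0: 001111111
Gen 1 (rule 18): 010000000
Gen 2 (rule 149): 011111111
Gen 3 (rule 137): 011111110
Gen 4 (rule 184): 011111101
Gen 5 (rule 18): 100000000
Gen 6 (rule 149): 111111111
Gen 7 (rule 137): 111111110

Answer: 2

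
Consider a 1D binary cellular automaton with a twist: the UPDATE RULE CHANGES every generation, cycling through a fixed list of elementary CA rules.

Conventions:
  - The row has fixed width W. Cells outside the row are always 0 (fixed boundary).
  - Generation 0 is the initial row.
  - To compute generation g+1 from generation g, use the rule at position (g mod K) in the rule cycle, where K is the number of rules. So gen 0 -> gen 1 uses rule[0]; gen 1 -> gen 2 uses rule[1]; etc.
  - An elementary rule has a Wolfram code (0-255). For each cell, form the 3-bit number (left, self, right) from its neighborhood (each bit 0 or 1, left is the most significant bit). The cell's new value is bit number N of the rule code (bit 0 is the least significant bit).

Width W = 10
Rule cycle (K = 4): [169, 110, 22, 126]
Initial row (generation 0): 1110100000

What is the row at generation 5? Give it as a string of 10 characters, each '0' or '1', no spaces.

Answer: 1111101010

Derivation:
Gen 0: 1110100000
Gen 1 (rule 169): 1101001111
Gen 2 (rule 110): 1111011001
Gen 3 (rule 22): 0000000111
Gen 4 (rule 126): 0000001101
Gen 5 (rule 169): 1111101010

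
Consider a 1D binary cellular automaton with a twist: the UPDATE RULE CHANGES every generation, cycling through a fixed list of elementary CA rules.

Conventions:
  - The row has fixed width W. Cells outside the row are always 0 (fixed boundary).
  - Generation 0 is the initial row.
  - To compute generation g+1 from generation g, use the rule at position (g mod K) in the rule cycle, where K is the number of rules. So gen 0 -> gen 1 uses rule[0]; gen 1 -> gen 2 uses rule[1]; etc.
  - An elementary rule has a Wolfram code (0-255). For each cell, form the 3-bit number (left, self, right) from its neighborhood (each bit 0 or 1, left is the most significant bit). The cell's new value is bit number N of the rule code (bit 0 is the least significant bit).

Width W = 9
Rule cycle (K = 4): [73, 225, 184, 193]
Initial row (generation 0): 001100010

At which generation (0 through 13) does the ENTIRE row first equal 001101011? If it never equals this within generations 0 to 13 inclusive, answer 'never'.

Answer: 10

Derivation:
Gen 0: 001100010
Gen 1 (rule 73): 101101000
Gen 2 (rule 225): 010110011
Gen 3 (rule 184): 001101010
Gen 4 (rule 193): 100100000
Gen 5 (rule 73): 000001111
Gen 6 (rule 225): 111100111
Gen 7 (rule 184): 111010110
Gen 8 (rule 193): 011000010
Gen 9 (rule 73): 011011000
Gen 10 (rule 225): 001101011
Gen 11 (rule 184): 001010110
Gen 12 (rule 193): 100000010
Gen 13 (rule 73): 001111000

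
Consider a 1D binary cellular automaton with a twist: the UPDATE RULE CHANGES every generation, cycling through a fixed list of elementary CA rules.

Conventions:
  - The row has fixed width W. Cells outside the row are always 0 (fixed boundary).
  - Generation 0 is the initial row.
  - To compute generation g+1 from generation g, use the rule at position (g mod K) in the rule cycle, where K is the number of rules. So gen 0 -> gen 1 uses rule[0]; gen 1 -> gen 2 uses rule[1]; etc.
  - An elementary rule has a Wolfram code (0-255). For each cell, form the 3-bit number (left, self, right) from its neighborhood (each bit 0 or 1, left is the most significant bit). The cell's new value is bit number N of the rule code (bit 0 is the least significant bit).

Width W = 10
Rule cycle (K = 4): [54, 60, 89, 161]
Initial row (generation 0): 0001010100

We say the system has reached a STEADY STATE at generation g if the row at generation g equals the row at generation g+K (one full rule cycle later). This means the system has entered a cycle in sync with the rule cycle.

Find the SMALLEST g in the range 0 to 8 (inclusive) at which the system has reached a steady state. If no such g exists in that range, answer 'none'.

Gen 0: 0001010100
Gen 1 (rule 54): 0011111110
Gen 2 (rule 60): 0010000001
Gen 3 (rule 89): 1001111100
Gen 4 (rule 161): 0000111001
Gen 5 (rule 54): 0001000111
Gen 6 (rule 60): 0001100100
Gen 7 (rule 89): 1101110011
Gen 8 (rule 161): 0010100000
Gen 9 (rule 54): 0111110000
Gen 10 (rule 60): 0100001000
Gen 11 (rule 89): 0011100111
Gen 12 (rule 161): 1001000010

Answer: none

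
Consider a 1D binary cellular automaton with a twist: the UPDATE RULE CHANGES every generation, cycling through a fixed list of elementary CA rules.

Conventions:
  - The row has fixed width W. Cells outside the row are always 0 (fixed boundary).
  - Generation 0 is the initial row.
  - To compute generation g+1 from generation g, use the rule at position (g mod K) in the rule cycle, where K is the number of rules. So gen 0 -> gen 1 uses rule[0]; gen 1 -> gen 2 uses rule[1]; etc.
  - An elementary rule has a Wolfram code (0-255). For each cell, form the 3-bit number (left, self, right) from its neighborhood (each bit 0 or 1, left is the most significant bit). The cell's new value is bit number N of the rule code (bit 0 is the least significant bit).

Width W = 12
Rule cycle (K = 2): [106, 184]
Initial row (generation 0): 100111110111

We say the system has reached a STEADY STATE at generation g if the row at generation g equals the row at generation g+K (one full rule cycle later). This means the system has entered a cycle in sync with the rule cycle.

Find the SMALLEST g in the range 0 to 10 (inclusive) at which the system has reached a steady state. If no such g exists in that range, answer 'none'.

Answer: 10

Derivation:
Gen 0: 100111110111
Gen 1 (rule 106): 001100011101
Gen 2 (rule 184): 001010011010
Gen 3 (rule 106): 010100111100
Gen 4 (rule 184): 001010111010
Gen 5 (rule 106): 010101101100
Gen 6 (rule 184): 001011011010
Gen 7 (rule 106): 010111111100
Gen 8 (rule 184): 001111111010
Gen 9 (rule 106): 011000001100
Gen 10 (rule 184): 010100001010
Gen 11 (rule 106): 101000010100
Gen 12 (rule 184): 010100001010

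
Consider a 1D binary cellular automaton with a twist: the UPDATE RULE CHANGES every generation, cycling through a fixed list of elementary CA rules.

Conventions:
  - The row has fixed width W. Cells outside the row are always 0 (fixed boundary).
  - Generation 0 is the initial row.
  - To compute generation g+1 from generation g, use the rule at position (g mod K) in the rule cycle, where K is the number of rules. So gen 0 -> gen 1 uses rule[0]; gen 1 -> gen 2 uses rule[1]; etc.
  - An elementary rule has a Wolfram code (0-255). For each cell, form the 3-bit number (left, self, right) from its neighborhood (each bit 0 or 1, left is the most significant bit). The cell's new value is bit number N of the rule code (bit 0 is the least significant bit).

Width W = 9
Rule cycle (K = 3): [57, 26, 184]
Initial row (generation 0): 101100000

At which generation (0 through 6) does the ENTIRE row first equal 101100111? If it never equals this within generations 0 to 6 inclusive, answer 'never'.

Answer: never

Derivation:
Gen 0: 101100000
Gen 1 (rule 57): 011011111
Gen 2 (rule 26): 110010000
Gen 3 (rule 184): 101001000
Gen 4 (rule 57): 010100111
Gen 5 (rule 26): 100011100
Gen 6 (rule 184): 010011010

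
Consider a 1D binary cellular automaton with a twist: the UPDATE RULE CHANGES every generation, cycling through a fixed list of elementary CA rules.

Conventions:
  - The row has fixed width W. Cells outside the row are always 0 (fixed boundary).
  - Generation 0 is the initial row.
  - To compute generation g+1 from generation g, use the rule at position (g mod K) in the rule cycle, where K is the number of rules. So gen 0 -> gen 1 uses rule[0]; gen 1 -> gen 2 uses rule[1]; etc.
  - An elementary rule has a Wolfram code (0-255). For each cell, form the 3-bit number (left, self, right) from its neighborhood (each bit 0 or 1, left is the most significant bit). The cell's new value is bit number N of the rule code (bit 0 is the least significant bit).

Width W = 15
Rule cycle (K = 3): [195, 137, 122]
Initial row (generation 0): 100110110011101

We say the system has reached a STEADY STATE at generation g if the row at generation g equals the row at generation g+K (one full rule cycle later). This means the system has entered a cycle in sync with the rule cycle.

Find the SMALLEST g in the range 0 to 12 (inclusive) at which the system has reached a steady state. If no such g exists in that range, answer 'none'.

Answer: none

Derivation:
Gen 0: 100110110011101
Gen 1 (rule 195): 001010010101100
Gen 2 (rule 137): 100000000001001
Gen 3 (rule 122): 010000000010110
Gen 4 (rule 195): 100111111100010
Gen 5 (rule 137): 000111111001000
Gen 6 (rule 122): 001100001110100
Gen 7 (rule 195): 110101110110001
Gen 8 (rule 137): 100001100100100
Gen 9 (rule 122): 010011111011010
Gen 10 (rule 195): 100101111001000
Gen 11 (rule 137): 000001110000011
Gen 12 (rule 122): 000011011000111
Gen 13 (rule 195): 111101001011011
Gen 14 (rule 137): 111000000010010
Gen 15 (rule 122): 101100000101101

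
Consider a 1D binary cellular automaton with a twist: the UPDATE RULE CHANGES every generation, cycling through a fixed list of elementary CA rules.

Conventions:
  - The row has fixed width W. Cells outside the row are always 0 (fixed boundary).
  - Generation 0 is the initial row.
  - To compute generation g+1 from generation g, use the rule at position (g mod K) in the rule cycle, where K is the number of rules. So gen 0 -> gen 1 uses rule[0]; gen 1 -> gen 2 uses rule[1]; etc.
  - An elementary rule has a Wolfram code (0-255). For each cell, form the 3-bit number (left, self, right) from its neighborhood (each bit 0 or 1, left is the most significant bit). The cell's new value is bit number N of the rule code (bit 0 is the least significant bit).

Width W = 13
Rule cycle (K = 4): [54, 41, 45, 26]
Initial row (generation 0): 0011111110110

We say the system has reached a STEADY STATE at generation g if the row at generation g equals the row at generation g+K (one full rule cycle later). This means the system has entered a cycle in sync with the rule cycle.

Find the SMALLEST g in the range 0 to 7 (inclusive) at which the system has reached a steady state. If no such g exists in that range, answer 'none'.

Gen 0: 0011111110110
Gen 1 (rule 54): 0100000001001
Gen 2 (rule 41): 0001111100000
Gen 3 (rule 45): 1101000001111
Gen 4 (rule 26): 1000100011000
Gen 5 (rule 54): 1101110100100
Gen 6 (rule 41): 1011001000001
Gen 7 (rule 45): 1110001011101
Gen 8 (rule 26): 1001010010000
Gen 9 (rule 54): 1111111111000
Gen 10 (rule 41): 1000000000011
Gen 11 (rule 45): 1011111111010

Answer: none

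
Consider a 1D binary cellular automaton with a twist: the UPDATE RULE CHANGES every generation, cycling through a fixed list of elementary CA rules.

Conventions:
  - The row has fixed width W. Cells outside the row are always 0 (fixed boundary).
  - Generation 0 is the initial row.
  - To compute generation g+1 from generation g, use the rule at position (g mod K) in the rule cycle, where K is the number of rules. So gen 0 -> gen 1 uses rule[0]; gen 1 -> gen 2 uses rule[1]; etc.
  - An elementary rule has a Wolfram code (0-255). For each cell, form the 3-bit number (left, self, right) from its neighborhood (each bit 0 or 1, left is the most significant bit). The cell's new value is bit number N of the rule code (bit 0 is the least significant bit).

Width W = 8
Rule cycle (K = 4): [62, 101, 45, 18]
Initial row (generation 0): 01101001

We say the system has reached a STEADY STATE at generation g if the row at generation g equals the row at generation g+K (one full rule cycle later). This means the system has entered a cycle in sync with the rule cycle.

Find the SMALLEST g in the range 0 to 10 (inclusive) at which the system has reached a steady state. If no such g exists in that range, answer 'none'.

Gen 0: 01101001
Gen 1 (rule 62): 11011111
Gen 2 (rule 101): 01100001
Gen 3 (rule 45): 01001101
Gen 4 (rule 18): 10110000
Gen 5 (rule 62): 11101000
Gen 6 (rule 101): 00111011
Gen 7 (rule 45): 10100110
Gen 8 (rule 18): 00011001
Gen 9 (rule 62): 00110111
Gen 10 (rule 101): 10011001
Gen 11 (rule 45): 10010001
Gen 12 (rule 18): 01101010
Gen 13 (rule 62): 11011111
Gen 14 (rule 101): 01100001

Answer: none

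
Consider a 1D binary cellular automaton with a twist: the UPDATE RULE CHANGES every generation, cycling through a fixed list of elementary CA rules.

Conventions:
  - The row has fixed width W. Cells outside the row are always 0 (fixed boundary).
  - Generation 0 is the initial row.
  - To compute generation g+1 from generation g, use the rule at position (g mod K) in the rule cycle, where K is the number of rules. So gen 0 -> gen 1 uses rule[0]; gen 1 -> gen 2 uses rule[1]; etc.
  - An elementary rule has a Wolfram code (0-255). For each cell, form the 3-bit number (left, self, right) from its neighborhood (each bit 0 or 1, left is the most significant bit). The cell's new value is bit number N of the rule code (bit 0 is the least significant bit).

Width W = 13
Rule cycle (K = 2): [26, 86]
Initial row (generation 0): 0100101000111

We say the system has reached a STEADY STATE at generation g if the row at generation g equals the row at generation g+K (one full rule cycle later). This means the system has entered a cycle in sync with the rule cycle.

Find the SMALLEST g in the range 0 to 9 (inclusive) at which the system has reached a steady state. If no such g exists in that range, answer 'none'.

Gen 0: 0100101000111
Gen 1 (rule 26): 1011000101100
Gen 2 (rule 86): 1001101100110
Gen 3 (rule 26): 0111001011101
Gen 4 (rule 86): 1001111000101
Gen 5 (rule 26): 0111000101000
Gen 6 (rule 86): 1001101101100
Gen 7 (rule 26): 0111001001010
Gen 8 (rule 86): 1001111111011
Gen 9 (rule 26): 0111000000010
Gen 10 (rule 86): 1001100000111
Gen 11 (rule 26): 0111010001100

Answer: none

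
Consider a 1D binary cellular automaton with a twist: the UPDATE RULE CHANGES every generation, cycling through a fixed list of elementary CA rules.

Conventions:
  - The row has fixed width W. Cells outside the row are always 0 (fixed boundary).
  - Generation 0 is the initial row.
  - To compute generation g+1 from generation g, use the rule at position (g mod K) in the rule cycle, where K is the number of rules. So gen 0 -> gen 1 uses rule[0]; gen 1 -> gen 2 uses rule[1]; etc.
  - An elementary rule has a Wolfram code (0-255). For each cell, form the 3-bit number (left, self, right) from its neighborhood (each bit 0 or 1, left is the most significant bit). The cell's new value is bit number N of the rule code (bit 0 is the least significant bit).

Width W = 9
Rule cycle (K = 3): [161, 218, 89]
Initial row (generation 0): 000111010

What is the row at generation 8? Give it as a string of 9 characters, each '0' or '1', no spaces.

Gen 0: 000111010
Gen 1 (rule 161): 110010100
Gen 2 (rule 218): 111100010
Gen 3 (rule 89): 100111001
Gen 4 (rule 161): 000010000
Gen 5 (rule 218): 000101000
Gen 6 (rule 89): 110000111
Gen 7 (rule 161): 000110010
Gen 8 (rule 218): 001111101

Answer: 001111101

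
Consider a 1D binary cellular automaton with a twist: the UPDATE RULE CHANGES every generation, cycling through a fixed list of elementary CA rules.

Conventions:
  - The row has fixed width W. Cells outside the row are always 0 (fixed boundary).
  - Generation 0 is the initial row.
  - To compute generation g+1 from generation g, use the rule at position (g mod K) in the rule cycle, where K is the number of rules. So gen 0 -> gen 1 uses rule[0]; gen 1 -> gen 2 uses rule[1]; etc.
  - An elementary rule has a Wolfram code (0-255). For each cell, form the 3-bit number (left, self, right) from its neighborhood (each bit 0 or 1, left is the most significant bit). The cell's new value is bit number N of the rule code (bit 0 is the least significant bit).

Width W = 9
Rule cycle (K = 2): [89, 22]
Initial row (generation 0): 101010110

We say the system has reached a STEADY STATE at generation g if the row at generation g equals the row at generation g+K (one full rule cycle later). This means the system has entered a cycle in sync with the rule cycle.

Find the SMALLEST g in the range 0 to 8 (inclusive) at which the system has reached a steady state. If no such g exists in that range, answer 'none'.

Answer: 6

Derivation:
Gen 0: 101010110
Gen 1 (rule 89): 000000111
Gen 2 (rule 22): 000001000
Gen 3 (rule 89): 111100111
Gen 4 (rule 22): 000011000
Gen 5 (rule 89): 111011111
Gen 6 (rule 22): 000000000
Gen 7 (rule 89): 111111111
Gen 8 (rule 22): 000000000
Gen 9 (rule 89): 111111111
Gen 10 (rule 22): 000000000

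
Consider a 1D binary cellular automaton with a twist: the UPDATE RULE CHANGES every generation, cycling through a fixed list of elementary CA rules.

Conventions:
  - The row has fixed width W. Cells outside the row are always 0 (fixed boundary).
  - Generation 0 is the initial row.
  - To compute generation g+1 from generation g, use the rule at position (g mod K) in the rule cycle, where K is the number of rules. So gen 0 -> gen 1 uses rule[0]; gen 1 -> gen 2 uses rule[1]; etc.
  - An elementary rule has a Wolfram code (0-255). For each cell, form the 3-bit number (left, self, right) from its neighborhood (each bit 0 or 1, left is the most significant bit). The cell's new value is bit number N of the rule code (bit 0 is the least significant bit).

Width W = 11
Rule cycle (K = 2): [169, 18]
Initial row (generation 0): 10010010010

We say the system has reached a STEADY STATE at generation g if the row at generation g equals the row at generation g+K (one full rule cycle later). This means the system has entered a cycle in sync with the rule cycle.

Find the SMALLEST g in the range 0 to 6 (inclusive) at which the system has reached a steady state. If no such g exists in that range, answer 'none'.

Gen 0: 10010010010
Gen 1 (rule 169): 00000000000
Gen 2 (rule 18): 00000000000
Gen 3 (rule 169): 11111111111
Gen 4 (rule 18): 00000000000
Gen 5 (rule 169): 11111111111
Gen 6 (rule 18): 00000000000
Gen 7 (rule 169): 11111111111
Gen 8 (rule 18): 00000000000

Answer: 2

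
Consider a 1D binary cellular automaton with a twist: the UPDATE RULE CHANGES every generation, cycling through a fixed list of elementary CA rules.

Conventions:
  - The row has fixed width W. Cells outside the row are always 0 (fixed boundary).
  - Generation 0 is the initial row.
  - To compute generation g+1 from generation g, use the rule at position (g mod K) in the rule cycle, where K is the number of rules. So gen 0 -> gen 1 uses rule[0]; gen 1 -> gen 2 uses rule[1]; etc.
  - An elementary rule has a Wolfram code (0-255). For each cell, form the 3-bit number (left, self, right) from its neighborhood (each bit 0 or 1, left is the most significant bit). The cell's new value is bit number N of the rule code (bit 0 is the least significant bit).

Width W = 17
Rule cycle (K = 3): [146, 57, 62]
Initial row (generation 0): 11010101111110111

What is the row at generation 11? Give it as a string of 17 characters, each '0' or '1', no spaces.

Answer: 01000110100000001

Derivation:
Gen 0: 11010101111110111
Gen 1 (rule 146): 00000000111100010
Gen 2 (rule 57): 11111110100011001
Gen 3 (rule 62): 10000001110110111
Gen 4 (rule 146): 01000010100000010
Gen 5 (rule 57): 00111001011111001
Gen 6 (rule 62): 01100111110000111
Gen 7 (rule 146): 10011011101001010
Gen 8 (rule 57): 01010110010100101
Gen 9 (rule 62): 11111101111111111
Gen 10 (rule 146): 01111000111111110
Gen 11 (rule 57): 01000110100000001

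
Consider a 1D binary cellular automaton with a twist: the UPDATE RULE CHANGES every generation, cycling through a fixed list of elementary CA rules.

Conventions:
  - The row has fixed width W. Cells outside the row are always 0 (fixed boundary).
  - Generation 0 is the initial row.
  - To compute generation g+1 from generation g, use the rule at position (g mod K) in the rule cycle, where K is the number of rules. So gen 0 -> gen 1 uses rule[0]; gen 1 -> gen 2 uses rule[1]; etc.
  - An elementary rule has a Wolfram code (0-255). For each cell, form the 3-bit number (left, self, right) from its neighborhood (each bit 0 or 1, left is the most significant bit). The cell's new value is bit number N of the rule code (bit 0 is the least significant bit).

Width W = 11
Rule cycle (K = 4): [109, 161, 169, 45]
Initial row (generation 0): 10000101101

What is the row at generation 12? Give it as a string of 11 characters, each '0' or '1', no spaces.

Answer: 11110100100

Derivation:
Gen 0: 10000101101
Gen 1 (rule 109): 10110111111
Gen 2 (rule 161): 01001011110
Gen 3 (rule 169): 00000111100
Gen 4 (rule 45): 11110100001
Gen 5 (rule 109): 10011101101
Gen 6 (rule 161): 00001010010
Gen 7 (rule 169): 11100100000
Gen 8 (rule 45): 10000101111
Gen 9 (rule 109): 10110111001
Gen 10 (rule 161): 01001010000
Gen 11 (rule 169): 00000100111
Gen 12 (rule 45): 11110100100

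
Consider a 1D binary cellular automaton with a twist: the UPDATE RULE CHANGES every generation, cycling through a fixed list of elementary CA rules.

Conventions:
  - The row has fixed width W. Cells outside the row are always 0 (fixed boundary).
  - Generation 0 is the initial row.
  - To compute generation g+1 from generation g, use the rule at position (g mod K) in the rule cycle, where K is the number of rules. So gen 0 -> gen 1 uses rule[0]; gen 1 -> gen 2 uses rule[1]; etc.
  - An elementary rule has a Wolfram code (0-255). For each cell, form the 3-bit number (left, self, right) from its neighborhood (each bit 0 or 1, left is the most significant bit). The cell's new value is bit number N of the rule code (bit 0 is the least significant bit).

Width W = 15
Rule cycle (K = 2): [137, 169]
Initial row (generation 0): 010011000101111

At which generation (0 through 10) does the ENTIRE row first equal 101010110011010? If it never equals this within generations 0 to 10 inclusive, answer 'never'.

Gen 0: 010011000101111
Gen 1 (rule 137): 000010010001110
Gen 2 (rule 169): 111000000101100
Gen 3 (rule 137): 110011110001001
Gen 4 (rule 169): 100011100100000
Gen 5 (rule 137): 001011000001111
Gen 6 (rule 169): 100110011101110
Gen 7 (rule 137): 000100011001100
Gen 8 (rule 169): 110001010001001
Gen 9 (rule 137): 100100000100000
Gen 10 (rule 169): 000001110001111

Answer: never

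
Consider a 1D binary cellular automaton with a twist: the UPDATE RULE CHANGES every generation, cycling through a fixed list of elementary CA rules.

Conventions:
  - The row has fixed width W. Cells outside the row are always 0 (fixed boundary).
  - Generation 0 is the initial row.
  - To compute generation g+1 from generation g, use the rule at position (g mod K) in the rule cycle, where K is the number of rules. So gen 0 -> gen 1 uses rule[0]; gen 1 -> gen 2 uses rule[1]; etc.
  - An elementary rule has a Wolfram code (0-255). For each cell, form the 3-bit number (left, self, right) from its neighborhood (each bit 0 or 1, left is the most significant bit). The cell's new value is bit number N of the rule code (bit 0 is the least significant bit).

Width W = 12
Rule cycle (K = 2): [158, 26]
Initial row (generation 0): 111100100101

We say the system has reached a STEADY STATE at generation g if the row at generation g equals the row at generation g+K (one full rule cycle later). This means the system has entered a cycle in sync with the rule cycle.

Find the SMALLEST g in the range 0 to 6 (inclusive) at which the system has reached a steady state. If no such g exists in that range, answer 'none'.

Answer: none

Derivation:
Gen 0: 111100100101
Gen 1 (rule 158): 111011111101
Gen 2 (rule 26): 100010000000
Gen 3 (rule 158): 110111000000
Gen 4 (rule 26): 100100100000
Gen 5 (rule 158): 111111110000
Gen 6 (rule 26): 100000001000
Gen 7 (rule 158): 110000011100
Gen 8 (rule 26): 101000110010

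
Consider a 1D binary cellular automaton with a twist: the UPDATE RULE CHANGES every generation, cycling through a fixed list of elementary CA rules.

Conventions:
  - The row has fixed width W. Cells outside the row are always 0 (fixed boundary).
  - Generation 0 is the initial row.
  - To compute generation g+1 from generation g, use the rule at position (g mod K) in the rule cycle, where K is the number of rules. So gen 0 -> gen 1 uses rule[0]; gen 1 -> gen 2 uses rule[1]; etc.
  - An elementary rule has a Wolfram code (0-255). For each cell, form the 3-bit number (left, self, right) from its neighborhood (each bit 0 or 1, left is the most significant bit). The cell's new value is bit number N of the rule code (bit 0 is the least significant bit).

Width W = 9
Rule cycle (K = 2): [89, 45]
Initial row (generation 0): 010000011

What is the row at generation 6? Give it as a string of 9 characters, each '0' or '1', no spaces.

Gen 0: 010000011
Gen 1 (rule 89): 001111011
Gen 2 (rule 45): 101000110
Gen 3 (rule 89): 000110111
Gen 4 (rule 45): 110101100
Gen 5 (rule 89): 110001111
Gen 6 (rule 45): 100101000

Answer: 100101000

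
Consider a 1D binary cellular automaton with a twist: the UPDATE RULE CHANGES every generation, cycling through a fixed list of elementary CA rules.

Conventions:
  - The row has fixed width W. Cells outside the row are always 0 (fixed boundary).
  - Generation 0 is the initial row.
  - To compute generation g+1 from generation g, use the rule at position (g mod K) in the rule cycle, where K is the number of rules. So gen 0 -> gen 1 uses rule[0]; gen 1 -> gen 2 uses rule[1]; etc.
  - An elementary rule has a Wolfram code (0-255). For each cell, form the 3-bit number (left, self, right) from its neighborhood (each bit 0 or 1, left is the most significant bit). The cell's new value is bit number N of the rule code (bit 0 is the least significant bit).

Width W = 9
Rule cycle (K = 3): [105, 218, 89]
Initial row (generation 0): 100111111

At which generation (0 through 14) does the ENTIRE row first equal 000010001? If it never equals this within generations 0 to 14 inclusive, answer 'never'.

Gen 0: 100111111
Gen 1 (rule 105): 000100001
Gen 2 (rule 218): 001010010
Gen 3 (rule 89): 100001001
Gen 4 (rule 105): 001100000
Gen 5 (rule 218): 011110000
Gen 6 (rule 89): 010011111
Gen 7 (rule 105): 000010001
Gen 8 (rule 218): 000101010
Gen 9 (rule 89): 110000001
Gen 10 (rule 105): 110111100
Gen 11 (rule 218): 110111110
Gen 12 (rule 89): 110100011
Gen 13 (rule 105): 111001011
Gen 14 (rule 218): 111110011

Answer: 7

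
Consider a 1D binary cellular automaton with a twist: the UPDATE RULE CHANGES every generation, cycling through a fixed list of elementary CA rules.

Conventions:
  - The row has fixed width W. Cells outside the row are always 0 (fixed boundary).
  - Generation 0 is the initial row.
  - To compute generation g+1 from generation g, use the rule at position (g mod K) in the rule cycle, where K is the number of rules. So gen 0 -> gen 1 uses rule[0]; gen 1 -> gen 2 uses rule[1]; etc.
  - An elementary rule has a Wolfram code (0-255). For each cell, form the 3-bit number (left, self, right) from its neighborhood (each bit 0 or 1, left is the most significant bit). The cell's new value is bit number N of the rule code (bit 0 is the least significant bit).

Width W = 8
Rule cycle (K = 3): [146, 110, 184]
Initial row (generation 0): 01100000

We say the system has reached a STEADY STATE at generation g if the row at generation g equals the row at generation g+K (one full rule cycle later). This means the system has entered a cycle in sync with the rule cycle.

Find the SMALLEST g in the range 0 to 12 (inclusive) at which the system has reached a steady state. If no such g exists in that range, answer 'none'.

Gen 0: 01100000
Gen 1 (rule 146): 10010000
Gen 2 (rule 110): 10110000
Gen 3 (rule 184): 01101000
Gen 4 (rule 146): 10000100
Gen 5 (rule 110): 10001100
Gen 6 (rule 184): 01001010
Gen 7 (rule 146): 10110001
Gen 8 (rule 110): 11110011
Gen 9 (rule 184): 11101010
Gen 10 (rule 146): 01000001
Gen 11 (rule 110): 11000011
Gen 12 (rule 184): 10100010
Gen 13 (rule 146): 00010101
Gen 14 (rule 110): 00111111
Gen 15 (rule 184): 00111110

Answer: none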